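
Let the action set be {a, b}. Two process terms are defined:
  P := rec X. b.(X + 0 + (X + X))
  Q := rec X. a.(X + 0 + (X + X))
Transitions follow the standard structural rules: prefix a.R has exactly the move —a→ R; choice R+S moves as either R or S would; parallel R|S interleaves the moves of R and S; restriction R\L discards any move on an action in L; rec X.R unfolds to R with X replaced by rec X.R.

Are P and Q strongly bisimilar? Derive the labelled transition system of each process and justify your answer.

P's transition system — 2 states:
  s0 = rec X. b.(X + 0 + (X + X)) has moves —b→ s1
  s1 = (rec X. b.(X + 0 + (X + X))) + 0 + ((rec X. b.(X + 0 + (X + X))) + (rec X. b.(X + 0 + (X + X)))) has moves —b→ s1
Q's transition system — 2 states:
  t0 = rec X. a.(X + 0 + (X + X)) has moves —a→ t1
  t1 = (rec X. a.(X + 0 + (X + X))) + 0 + ((rec X. a.(X + 0 + (X + X))) + (rec X. a.(X + 0 + (X + X)))) has moves —a→ t1
Bisimilarity quotient blocks:
  B0 = {s0, s1}
  B1 = {t0, t1}
s0 ∈ B0, t0 ∈ B1 → different blocks

NO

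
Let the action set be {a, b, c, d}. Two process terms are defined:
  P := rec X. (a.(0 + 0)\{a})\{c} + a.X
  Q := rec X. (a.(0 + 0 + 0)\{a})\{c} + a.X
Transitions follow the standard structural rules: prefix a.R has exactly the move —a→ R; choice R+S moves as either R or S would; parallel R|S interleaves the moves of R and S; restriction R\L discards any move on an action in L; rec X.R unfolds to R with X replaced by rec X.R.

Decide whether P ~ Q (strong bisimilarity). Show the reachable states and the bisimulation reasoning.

Reachable graph of P (2 states):
  s0 = rec X. (a.(0 + 0)\{a})\{c} + a.X :: =a=> s0, =a=> s1
  s1 = (0 + 0)\{a}\{c} :: deadlocked
Reachable graph of Q (2 states):
  t0 = rec X. (a.(0 + 0 + 0)\{a})\{c} + a.X :: =a=> t0, =a=> t1
  t1 = (0 + 0 + 0)\{a}\{c} :: deadlocked
Coarsest stable partition (strong bisimilarity classes):
  B0 = {s0, t0}
  B1 = {s1, t1}
s0 ∈ B0, t0 ∈ B0 → same block

bisimilar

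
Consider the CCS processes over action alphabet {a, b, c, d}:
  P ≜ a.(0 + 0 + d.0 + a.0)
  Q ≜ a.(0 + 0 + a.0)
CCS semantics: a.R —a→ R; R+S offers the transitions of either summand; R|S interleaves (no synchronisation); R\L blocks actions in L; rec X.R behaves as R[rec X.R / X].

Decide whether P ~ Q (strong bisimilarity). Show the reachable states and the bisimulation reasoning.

NO

P's transition system — 3 states:
  m0 = a.(0 + 0 + d.0 + a.0) :: -a-> m1
  m1 = 0 + 0 + d.0 + a.0 :: -a-> m2, -d-> m2
  m2 = 0 :: stopped
Q's transition system — 3 states:
  n0 = a.(0 + 0 + a.0) :: -a-> n1
  n1 = 0 + 0 + a.0 :: -a-> n2
  n2 = 0 :: stopped
Bisimilarity quotient blocks:
  B0 = {m0}
  B1 = {m1}
  B2 = {m2, n2}
  B3 = {n0}
  B4 = {n1}
m0 ∈ B0, n0 ∈ B3 → different blocks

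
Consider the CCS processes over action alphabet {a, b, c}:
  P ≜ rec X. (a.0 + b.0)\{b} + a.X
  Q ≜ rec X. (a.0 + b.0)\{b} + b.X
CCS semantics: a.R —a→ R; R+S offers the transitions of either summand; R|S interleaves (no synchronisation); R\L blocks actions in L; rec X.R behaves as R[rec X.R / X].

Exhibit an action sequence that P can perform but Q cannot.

aa

P's transition system — 2 states:
  s0 = rec X. (a.0 + b.0)\{b} + a.X has moves -a-> s0, -a-> s1
  s1 = 0\{b} has moves (no moves)
Q's transition system — 2 states:
  t0 = rec X. (a.0 + b.0)\{b} + b.X has moves -a-> t1, -b-> t0
  t1 = 0\{b} has moves (no moves)
Trace ⟨aa⟩ through P, begin at {s0}:
  after a @ step 1: {s0, s1}
  after a @ step 2: {s0, s1}
  — P admits the full trace.
Trace ⟨aa⟩ through Q, begin at {t0}:
  after a @ step 1: {t1}
  after a @ step 2: no successor for Q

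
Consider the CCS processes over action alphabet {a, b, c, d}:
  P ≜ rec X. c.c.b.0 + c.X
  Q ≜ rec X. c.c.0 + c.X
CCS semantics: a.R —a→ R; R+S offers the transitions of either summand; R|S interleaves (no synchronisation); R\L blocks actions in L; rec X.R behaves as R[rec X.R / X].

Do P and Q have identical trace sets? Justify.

Reachable graph of P (4 states):
  u0 = rec X. c.c.b.0 + c.X → =c=> u0, =c=> u1
  u1 = c.b.0 → =c=> u2
  u2 = b.0 → =b=> u3
  u3 = 0 → stopped
Reachable graph of Q (3 states):
  v0 = rec X. c.c.0 + c.X → =c=> v0, =c=> v1
  v1 = c.0 → =c=> v2
  v2 = 0 → stopped
Trace ⟨ccb⟩ through P, begin at {u0}:
  step 1 (c): {u0, u1}
  step 2 (c): {u0, u1, u2}
  step 3 (b): {u3}
  P completes σ.
Trace ⟨ccb⟩ through Q, begin at {v0}:
  step 1 (c): {v0, v1}
  step 2 (c): {v0, v1, v2}
  step 3 (b): ∅  — Q cannot continue

trace-distinct — witness ⟨ccb⟩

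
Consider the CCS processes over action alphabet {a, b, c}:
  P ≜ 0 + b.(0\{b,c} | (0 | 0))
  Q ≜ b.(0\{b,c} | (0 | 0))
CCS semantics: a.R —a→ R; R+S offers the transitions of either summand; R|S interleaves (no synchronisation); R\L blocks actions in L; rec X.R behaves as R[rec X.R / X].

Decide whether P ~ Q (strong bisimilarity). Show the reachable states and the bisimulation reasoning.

LTS(P): 2 reachable states
  p0 = 0 + b.(0\{b,c} | (0 | 0)) | --b--▸ p1
  p1 = 0\{b,c} | (0 | 0) | ∅
LTS(Q): 2 reachable states
  q0 = b.(0\{b,c} | (0 | 0)) | --b--▸ q1
  q1 = 0\{b,c} | (0 | 0) | ∅
Partition-refinement fixed point:
  B0 = {p0, q0}
  B1 = {p1, q1}
p0 ∈ B0, q0 ∈ B0 → same block

P ~ Q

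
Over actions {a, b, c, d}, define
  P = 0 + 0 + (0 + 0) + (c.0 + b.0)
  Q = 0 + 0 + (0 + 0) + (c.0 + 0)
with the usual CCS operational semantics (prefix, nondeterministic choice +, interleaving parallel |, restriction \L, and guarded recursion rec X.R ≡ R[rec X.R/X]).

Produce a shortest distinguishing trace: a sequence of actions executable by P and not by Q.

b

Reachable graph of P (2 states):
  u0 = 0 + 0 + (0 + 0) + (c.0 + b.0) :: ··b··> u1, ··c··> u1
  u1 = 0 :: stopped
Reachable graph of Q (2 states):
  v0 = 0 + 0 + (0 + 0) + (c.0 + 0) :: ··c··> v1
  v1 = 0 :: stopped
Trace ⟨b⟩ through P, begin at {u0}:
  after b @ step 1: {u1}
  — P admits the full trace.
Trace ⟨b⟩ through Q, begin at {v0}:
  after b @ step 1: no successor for Q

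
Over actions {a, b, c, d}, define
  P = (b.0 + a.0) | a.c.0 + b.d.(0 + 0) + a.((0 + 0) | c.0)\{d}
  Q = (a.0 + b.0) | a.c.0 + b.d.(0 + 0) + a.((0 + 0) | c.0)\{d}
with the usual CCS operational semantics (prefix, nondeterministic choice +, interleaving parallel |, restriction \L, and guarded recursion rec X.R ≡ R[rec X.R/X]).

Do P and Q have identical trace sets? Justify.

LTS(P): 10 reachable states
  m0 = (b.0 + a.0) | a.c.0 + b.d.(0 + 0) + a.((0 + 0) | c.0)\{d} has moves --a--▸ m1, --a--▸ m2, --a--▸ m3, --b--▸ m3, --b--▸ m4
  m1 = ((0 + 0) | c.0)\{d} has moves --c--▸ m5
  m2 = (b.0 + a.0) | c.0 has moves --a--▸ m6, --b--▸ m6, --c--▸ m7
  m3 = 0 | a.c.0 has moves --a--▸ m6
  m4 = d.(0 + 0) has moves --d--▸ m8
  m5 = ((0 + 0) | 0)\{d} has moves (no moves)
  m6 = 0 | c.0 has moves --c--▸ m9
  m7 = (b.0 + a.0) | 0 has moves --a--▸ m9, --b--▸ m9
  m8 = 0 + 0 has moves (no moves)
  m9 = 0 | 0 has moves (no moves)
LTS(Q): 10 reachable states
  n0 = (a.0 + b.0) | a.c.0 + b.d.(0 + 0) + a.((0 + 0) | c.0)\{d} has moves --a--▸ n1, --a--▸ n2, --a--▸ n3, --b--▸ n3, --b--▸ n4
  n1 = ((0 + 0) | c.0)\{d} has moves --c--▸ n5
  n2 = (a.0 + b.0) | c.0 has moves --a--▸ n6, --b--▸ n6, --c--▸ n7
  n3 = 0 | a.c.0 has moves --a--▸ n6
  n4 = d.(0 + 0) has moves --d--▸ n8
  n5 = ((0 + 0) | 0)\{d} has moves (no moves)
  n6 = 0 | c.0 has moves --c--▸ n9
  n7 = (a.0 + b.0) | 0 has moves --a--▸ n9, --b--▸ n9
  n8 = 0 + 0 has moves (no moves)
  n9 = 0 | 0 has moves (no moves)
Bisimilarity quotient blocks:
  B0 = {m0, n0}
  B1 = {m4, n4}
  B2 = {m5, m8, m9, n5, n8, n9}
  B3 = {m2, n2}
  B4 = {m1, m6, n1, n6}
  B5 = {m7, n7}
  B6 = {m3, n3}
m0 ∈ B0, n0 ∈ B0 → same block
Bisimilar ⇒ trace-equivalent.

trace-equivalent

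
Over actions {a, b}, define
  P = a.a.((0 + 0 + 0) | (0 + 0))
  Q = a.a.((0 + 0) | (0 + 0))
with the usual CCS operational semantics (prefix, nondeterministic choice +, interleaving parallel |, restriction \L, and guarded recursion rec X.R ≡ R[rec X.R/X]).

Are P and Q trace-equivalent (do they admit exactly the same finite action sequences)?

Reachable graph of P (3 states):
  m0 = a.a.((0 + 0 + 0) | (0 + 0)) :: ··a··> m1
  m1 = a.((0 + 0 + 0) | (0 + 0)) :: ··a··> m2
  m2 = (0 + 0 + 0) | (0 + 0) :: deadlocked
Reachable graph of Q (3 states):
  n0 = a.a.((0 + 0) | (0 + 0)) :: ··a··> n1
  n1 = a.((0 + 0) | (0 + 0)) :: ··a··> n2
  n2 = (0 + 0) | (0 + 0) :: deadlocked
Coarsest stable partition (strong bisimilarity classes):
  B0 = {m0, n0}
  B1 = {m1, n1}
  B2 = {m2, n2}
m0 ∈ B0, n0 ∈ B0 → same block
Bisimilar ⇒ trace-equivalent.

YES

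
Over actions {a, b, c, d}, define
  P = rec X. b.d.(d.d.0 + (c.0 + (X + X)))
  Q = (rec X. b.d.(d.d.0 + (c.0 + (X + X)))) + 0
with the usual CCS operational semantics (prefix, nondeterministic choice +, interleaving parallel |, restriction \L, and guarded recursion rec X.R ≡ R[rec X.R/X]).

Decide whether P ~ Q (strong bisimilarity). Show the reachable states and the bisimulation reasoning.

Reachable graph of P (5 states):
  u0 = rec X. b.d.(d.d.0 + (c.0 + (X + X))) | ··b··> u1
  u1 = d.(d.d.0 + (c.0 + ((rec X. b.d.(d.d.0 + (c.0 + (X + X)))) + (rec X. b.d.(d.d.0 + (c.0 + (X + X))))))) | ··d··> u2
  u2 = d.d.0 + (c.0 + ((rec X. b.d.(d.d.0 + (c.0 + (X + X)))) + (rec X. b.d.(d.d.0 + (c.0 + (X + X)))))) | ··b··> u1, ··c··> u3, ··d··> u4
  u3 = 0 | deadlocked
  u4 = d.0 | ··d··> u3
Reachable graph of Q (5 states):
  v0 = (rec X. b.d.(d.d.0 + (c.0 + (X + X)))) + 0 | ··b··> v1
  v1 = d.(d.d.0 + (c.0 + ((rec X. b.d.(d.d.0 + (c.0 + (X + X)))) + (rec X. b.d.(d.d.0 + (c.0 + (X + X))))))) | ··d··> v2
  v2 = d.d.0 + (c.0 + ((rec X. b.d.(d.d.0 + (c.0 + (X + X)))) + (rec X. b.d.(d.d.0 + (c.0 + (X + X)))))) | ··b··> v1, ··c··> v3, ··d··> v4
  v3 = 0 | deadlocked
  v4 = d.0 | ··d··> v3
Bisimilarity quotient blocks:
  B0 = {u0, v0}
  B1 = {u1, v1}
  B2 = {u2, v2}
  B3 = {u4, v4}
  B4 = {u3, v3}
u0 ∈ B0, v0 ∈ B0 → same block

P ~ Q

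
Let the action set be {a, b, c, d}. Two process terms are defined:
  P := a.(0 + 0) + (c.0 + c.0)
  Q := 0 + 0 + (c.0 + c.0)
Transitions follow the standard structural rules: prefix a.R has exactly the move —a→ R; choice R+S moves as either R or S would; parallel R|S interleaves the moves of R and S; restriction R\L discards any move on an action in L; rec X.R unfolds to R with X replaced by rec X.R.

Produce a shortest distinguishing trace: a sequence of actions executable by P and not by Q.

LTS(P): 3 reachable states
  p0 = a.(0 + 0) + (c.0 + c.0) ⊢ --a--▸ p1, --c--▸ p2
  p1 = 0 + 0 ⊢ ∅
  p2 = 0 ⊢ ∅
LTS(Q): 2 reachable states
  q0 = 0 + 0 + (c.0 + c.0) ⊢ --c--▸ q1
  q1 = 0 ⊢ ∅
Executing a from P (initial set {p0}):
  [1] a ⇒ {p1}
  ✓ P
Executing a from Q (initial set {q0}):
  [1] a ⇒ ∅  — Q cannot continue

a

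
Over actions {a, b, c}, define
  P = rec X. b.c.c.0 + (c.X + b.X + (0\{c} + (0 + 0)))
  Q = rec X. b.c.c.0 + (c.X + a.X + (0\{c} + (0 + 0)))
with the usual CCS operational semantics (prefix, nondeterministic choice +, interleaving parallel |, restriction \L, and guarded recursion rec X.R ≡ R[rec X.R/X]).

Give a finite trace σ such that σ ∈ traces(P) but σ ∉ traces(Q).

Reachable graph of P (4 states):
  p0 = rec X. b.c.c.0 + (c.X + b.X + (0\{c} + (0 + 0))) ⊢ --b--▸ p0, --b--▸ p1, --c--▸ p0
  p1 = c.c.0 ⊢ --c--▸ p2
  p2 = c.0 ⊢ --c--▸ p3
  p3 = 0 ⊢ stopped
Reachable graph of Q (4 states):
  q0 = rec X. b.c.c.0 + (c.X + a.X + (0\{c} + (0 + 0))) ⊢ --a--▸ q0, --b--▸ q1, --c--▸ q0
  q1 = c.c.0 ⊢ --c--▸ q2
  q2 = c.0 ⊢ --c--▸ q3
  q3 = 0 ⊢ stopped
Run σ = ⟨bb⟩ on P: start {p0}
  after b @ step 1: {p0, p1}
  after b @ step 2: {p0, p1}
  ✓ P
Run σ = ⟨bb⟩ on Q: start {q0}
  after b @ step 1: {q1}
  after b @ step 2: ∅ (Q stuck)

bb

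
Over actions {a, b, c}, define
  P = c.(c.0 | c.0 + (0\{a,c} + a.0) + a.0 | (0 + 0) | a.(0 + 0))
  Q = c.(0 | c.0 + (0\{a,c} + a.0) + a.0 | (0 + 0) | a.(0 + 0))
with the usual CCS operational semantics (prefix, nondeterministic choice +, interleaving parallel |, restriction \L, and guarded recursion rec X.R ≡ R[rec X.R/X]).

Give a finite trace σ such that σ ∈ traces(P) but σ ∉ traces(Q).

ccc

LTS(P): 9 reachable states
  m0 = c.(c.0 | c.0 + (0\{a,c} + a.0) + a.0 | (0 + 0) | a.(0 + 0)) has moves -c-> m1
  m1 = c.0 | c.0 + (0\{a,c} + a.0) + a.0 | (0 + 0) | a.(0 + 0) has moves -a-> m2, -a-> m3, -a-> m4, -c-> m5, -c-> m6
  m2 = 0 has moves (no moves)
  m3 = 0 | (0 + 0) | a.(0 + 0) has moves -a-> m7
  m4 = a.0 | (0 + 0) | (0 + 0) has moves -a-> m7
  m5 = 0 | c.0 has moves -c-> m8
  m6 = c.0 | 0 has moves -c-> m8
  m7 = 0 | (0 + 0) | (0 + 0) has moves (no moves)
  m8 = 0 | 0 has moves (no moves)
LTS(Q): 7 reachable states
  n0 = c.(0 | c.0 + (0\{a,c} + a.0) + a.0 | (0 + 0) | a.(0 + 0)) has moves -c-> n1
  n1 = 0 | c.0 + (0\{a,c} + a.0) + a.0 | (0 + 0) | a.(0 + 0) has moves -a-> n2, -a-> n3, -a-> n4, -c-> n5
  n2 = 0 has moves (no moves)
  n3 = 0 | (0 + 0) | a.(0 + 0) has moves -a-> n6
  n4 = a.0 | (0 + 0) | (0 + 0) has moves -a-> n6
  n5 = 0 | 0 has moves (no moves)
  n6 = 0 | (0 + 0) | (0 + 0) has moves (no moves)
Executing ccc from P (initial set {m0}):
  after c @ step 1: {m1}
  after c @ step 2: {m5, m6}
  after c @ step 3: {m8}
  ✓ P
Executing ccc from Q (initial set {n0}):
  after c @ step 1: {n1}
  after c @ step 2: {n5}
  after c @ step 3: ∅ (Q stuck)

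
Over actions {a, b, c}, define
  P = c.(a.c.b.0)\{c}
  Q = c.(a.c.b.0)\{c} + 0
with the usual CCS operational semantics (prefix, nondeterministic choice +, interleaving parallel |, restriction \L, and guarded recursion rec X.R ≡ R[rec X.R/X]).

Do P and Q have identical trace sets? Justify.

P's transition system — 3 states:
  u0 = c.(a.c.b.0)\{c} ⊢ ··c··> u1
  u1 = (a.c.b.0)\{c} ⊢ ··a··> u2
  u2 = (c.b.0)\{c} ⊢ ∅
Q's transition system — 3 states:
  v0 = c.(a.c.b.0)\{c} + 0 ⊢ ··c··> v1
  v1 = (a.c.b.0)\{c} ⊢ ··a··> v2
  v2 = (c.b.0)\{c} ⊢ ∅
Coarsest stable partition (strong bisimilarity classes):
  B0 = {u0, v0}
  B1 = {u1, v1}
  B2 = {u2, v2}
u0 ∈ B0, v0 ∈ B0 → same block
Bisimilar ⇒ trace-equivalent.

traces(P) = traces(Q)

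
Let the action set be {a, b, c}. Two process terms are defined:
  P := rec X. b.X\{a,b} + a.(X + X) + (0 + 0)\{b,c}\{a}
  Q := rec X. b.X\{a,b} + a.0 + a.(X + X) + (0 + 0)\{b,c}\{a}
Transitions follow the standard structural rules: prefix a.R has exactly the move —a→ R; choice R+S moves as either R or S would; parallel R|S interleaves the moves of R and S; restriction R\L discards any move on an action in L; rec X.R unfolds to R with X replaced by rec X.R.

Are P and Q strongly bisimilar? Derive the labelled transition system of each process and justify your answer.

not bisimilar

P's transition system — 3 states:
  p0 = rec X. b.X\{a,b} + a.(X + X) + (0 + 0)\{b,c}\{a} | --a--▸ p1, --b--▸ p2
  p1 = (rec X. b.X\{a,b} + a.(X + X) + (0 + 0)\{b,c}\{a}) + (rec X. b.X\{a,b} + a.(X + X) + (0 + 0)\{b,c}\{a}) | --a--▸ p1, --b--▸ p2
  p2 = (rec X. b.X\{a,b} + a.(X + X) + (0 + 0)\{b,c}\{a})\{a,b} | deadlocked
Q's transition system — 4 states:
  q0 = rec X. b.X\{a,b} + a.0 + a.(X + X) + (0 + 0)\{b,c}\{a} | --a--▸ q1, --a--▸ q2, --b--▸ q3
  q1 = (rec X. b.X\{a,b} + a.0 + a.(X + X) + (0 + 0)\{b,c}\{a}) + (rec X. b.X\{a,b} + a.0 + a.(X + X) + (0 + 0)\{b,c}\{a}) | --a--▸ q1, --a--▸ q2, --b--▸ q3
  q2 = 0 | deadlocked
  q3 = (rec X. b.X\{a,b} + a.0 + a.(X + X) + (0 + 0)\{b,c}\{a})\{a,b} | deadlocked
Partition-refinement fixed point:
  B0 = {p0, p1}
  B1 = {p2, q2, q3}
  B2 = {q0, q1}
p0 ∈ B0, q0 ∈ B2 → different blocks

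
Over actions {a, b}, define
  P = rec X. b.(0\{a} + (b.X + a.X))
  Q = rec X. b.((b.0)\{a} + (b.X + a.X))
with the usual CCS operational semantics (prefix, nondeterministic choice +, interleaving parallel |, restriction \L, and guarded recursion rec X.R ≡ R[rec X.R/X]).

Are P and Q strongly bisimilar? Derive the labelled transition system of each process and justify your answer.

P ≁ Q

LTS(P): 2 reachable states
  p0 = rec X. b.(0\{a} + (b.X + a.X)) → ··b··> p1
  p1 = 0\{a} + (b.(rec X. b.(0\{a} + (b.X + a.X))) + a.(rec X. b.(0\{a} + (b.X + a.X)))) → ··a··> p0, ··b··> p0
LTS(Q): 3 reachable states
  q0 = rec X. b.((b.0)\{a} + (b.X + a.X)) → ··b··> q1
  q1 = (b.0)\{a} + (b.(rec X. b.((b.0)\{a} + (b.X + a.X))) + a.(rec X. b.((b.0)\{a} + (b.X + a.X)))) → ··a··> q0, ··b··> q0, ··b··> q2
  q2 = 0\{a} → ·
Coarsest stable partition (strong bisimilarity classes):
  B0 = {p0}
  B1 = {p1}
  B2 = {q0}
  B3 = {q1}
  B4 = {q2}
p0 ∈ B0, q0 ∈ B2 → different blocks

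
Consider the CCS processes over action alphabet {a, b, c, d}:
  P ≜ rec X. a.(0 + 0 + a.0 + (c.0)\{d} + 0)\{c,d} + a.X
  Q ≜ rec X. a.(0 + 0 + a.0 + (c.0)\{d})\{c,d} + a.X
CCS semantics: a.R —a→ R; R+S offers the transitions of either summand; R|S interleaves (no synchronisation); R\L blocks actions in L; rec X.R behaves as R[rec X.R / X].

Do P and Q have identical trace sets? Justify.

traces(P) = traces(Q)

LTS(P): 3 reachable states
  m0 = rec X. a.(0 + 0 + a.0 + (c.0)\{d} + 0)\{c,d} + a.X | --a--▸ m0, --a--▸ m1
  m1 = (0 + 0 + a.0 + (c.0)\{d} + 0)\{c,d} | --a--▸ m2
  m2 = 0\{c,d} | stopped
LTS(Q): 3 reachable states
  n0 = rec X. a.(0 + 0 + a.0 + (c.0)\{d})\{c,d} + a.X | --a--▸ n0, --a--▸ n1
  n1 = (0 + 0 + a.0 + (c.0)\{d})\{c,d} | --a--▸ n2
  n2 = 0\{c,d} | stopped
Coarsest stable partition (strong bisimilarity classes):
  B0 = {m0, n0}
  B1 = {m1, n1}
  B2 = {m2, n2}
m0 ∈ B0, n0 ∈ B0 → same block
Bisimilar ⇒ trace-equivalent.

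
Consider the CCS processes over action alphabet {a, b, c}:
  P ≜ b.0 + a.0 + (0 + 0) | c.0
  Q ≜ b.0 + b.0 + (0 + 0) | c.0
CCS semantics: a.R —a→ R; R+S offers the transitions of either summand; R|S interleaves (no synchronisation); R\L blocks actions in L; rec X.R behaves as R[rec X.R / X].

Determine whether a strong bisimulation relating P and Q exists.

Reachable graph of P (3 states):
  s0 = b.0 + a.0 + (0 + 0) | c.0 has moves —a→ s1, —b→ s1, —c→ s2
  s1 = 0 has moves deadlocked
  s2 = (0 + 0) | 0 has moves deadlocked
Reachable graph of Q (3 states):
  t0 = b.0 + b.0 + (0 + 0) | c.0 has moves —b→ t1, —c→ t2
  t1 = 0 has moves deadlocked
  t2 = (0 + 0) | 0 has moves deadlocked
Bisimilarity quotient blocks:
  B0 = {s0}
  B1 = {s1, s2, t1, t2}
  B2 = {t0}
s0 ∈ B0, t0 ∈ B2 → different blocks

NO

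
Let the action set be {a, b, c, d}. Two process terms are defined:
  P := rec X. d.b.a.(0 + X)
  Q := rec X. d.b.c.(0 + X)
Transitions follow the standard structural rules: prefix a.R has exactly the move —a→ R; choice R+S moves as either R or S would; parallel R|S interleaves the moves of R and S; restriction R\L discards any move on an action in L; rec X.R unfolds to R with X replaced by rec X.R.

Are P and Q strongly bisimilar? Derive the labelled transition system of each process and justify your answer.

Reachable graph of P (4 states):
  m0 = rec X. d.b.a.(0 + X) ⊢ -d-> m1
  m1 = b.a.(0 + (rec X. d.b.a.(0 + X))) ⊢ -b-> m2
  m2 = a.(0 + (rec X. d.b.a.(0 + X))) ⊢ -a-> m3
  m3 = 0 + (rec X. d.b.a.(0 + X)) ⊢ -d-> m1
Reachable graph of Q (4 states):
  n0 = rec X. d.b.c.(0 + X) ⊢ -d-> n1
  n1 = b.c.(0 + (rec X. d.b.c.(0 + X))) ⊢ -b-> n2
  n2 = c.(0 + (rec X. d.b.c.(0 + X))) ⊢ -c-> n3
  n3 = 0 + (rec X. d.b.c.(0 + X)) ⊢ -d-> n1
Partition-refinement fixed point:
  B0 = {m0, m3}
  B1 = {m1}
  B2 = {m2}
  B3 = {n0, n3}
  B4 = {n1}
  B5 = {n2}
m0 ∈ B0, n0 ∈ B3 → different blocks

not bisimilar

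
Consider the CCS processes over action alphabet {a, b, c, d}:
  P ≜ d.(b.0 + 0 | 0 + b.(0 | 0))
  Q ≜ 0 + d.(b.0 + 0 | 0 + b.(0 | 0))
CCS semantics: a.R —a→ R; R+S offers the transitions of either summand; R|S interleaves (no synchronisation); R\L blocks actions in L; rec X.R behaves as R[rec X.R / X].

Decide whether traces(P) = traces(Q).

trace-equivalent

LTS(P): 4 reachable states
  u0 = d.(b.0 + 0 | 0 + b.(0 | 0)) | -d-> u1
  u1 = b.0 + 0 | 0 + b.(0 | 0) | -b-> u2, -b-> u3
  u2 = 0 | ·
  u3 = 0 | 0 | ·
LTS(Q): 4 reachable states
  v0 = 0 + d.(b.0 + 0 | 0 + b.(0 | 0)) | -d-> v1
  v1 = b.0 + 0 | 0 + b.(0 | 0) | -b-> v2, -b-> v3
  v2 = 0 | ·
  v3 = 0 | 0 | ·
Bisimilarity quotient blocks:
  B0 = {u0, v0}
  B1 = {u1, v1}
  B2 = {u2, u3, v2, v3}
u0 ∈ B0, v0 ∈ B0 → same block
Bisimilar ⇒ trace-equivalent.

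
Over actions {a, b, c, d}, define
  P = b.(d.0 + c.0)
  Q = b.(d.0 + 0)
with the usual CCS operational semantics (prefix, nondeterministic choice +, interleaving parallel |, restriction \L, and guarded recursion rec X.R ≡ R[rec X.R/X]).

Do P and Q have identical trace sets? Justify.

P's transition system — 3 states:
  s0 = b.(d.0 + c.0) → =b=> s1
  s1 = d.0 + c.0 → =c=> s2, =d=> s2
  s2 = 0 → (no moves)
Q's transition system — 3 states:
  t0 = b.(d.0 + 0) → =b=> t1
  t1 = d.0 + 0 → =d=> t2
  t2 = 0 → (no moves)
Run σ = ⟨bc⟩ on P: start {s0}
  [1] b ⇒ {s1}
  [2] c ⇒ {s2}
  P completes σ.
Run σ = ⟨bc⟩ on Q: start {t0}
  [1] b ⇒ {t1}
  [2] c ⇒ ∅ (Q stuck)

trace-distinct — witness ⟨bc⟩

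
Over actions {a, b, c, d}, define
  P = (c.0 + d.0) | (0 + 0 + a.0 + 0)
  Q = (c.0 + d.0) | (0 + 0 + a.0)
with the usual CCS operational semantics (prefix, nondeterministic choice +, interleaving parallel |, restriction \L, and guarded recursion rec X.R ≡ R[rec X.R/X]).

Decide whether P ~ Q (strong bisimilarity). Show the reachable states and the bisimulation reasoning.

YES

LTS(P): 4 reachable states
  p0 = (c.0 + d.0) | (0 + 0 + a.0 + 0) ⊢ --a--▸ p1, --c--▸ p2, --d--▸ p2
  p1 = (c.0 + d.0) | 0 ⊢ --c--▸ p3, --d--▸ p3
  p2 = 0 | (0 + 0 + a.0 + 0) ⊢ --a--▸ p3
  p3 = 0 | 0 ⊢ ·
LTS(Q): 4 reachable states
  q0 = (c.0 + d.0) | (0 + 0 + a.0) ⊢ --a--▸ q1, --c--▸ q2, --d--▸ q2
  q1 = (c.0 + d.0) | 0 ⊢ --c--▸ q3, --d--▸ q3
  q2 = 0 | (0 + 0 + a.0) ⊢ --a--▸ q3
  q3 = 0 | 0 ⊢ ·
Bisimilarity quotient blocks:
  B0 = {p0, q0}
  B1 = {p1, q1}
  B2 = {p3, q3}
  B3 = {p2, q2}
p0 ∈ B0, q0 ∈ B0 → same block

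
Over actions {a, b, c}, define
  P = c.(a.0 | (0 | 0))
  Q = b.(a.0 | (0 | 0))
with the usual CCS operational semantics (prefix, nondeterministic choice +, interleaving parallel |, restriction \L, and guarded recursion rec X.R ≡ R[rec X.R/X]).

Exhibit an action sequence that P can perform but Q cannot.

c

P's transition system — 3 states:
  u0 = c.(a.0 | (0 | 0)) | —c→ u1
  u1 = a.0 | (0 | 0) | —a→ u2
  u2 = 0 | (0 | 0) | ∅
Q's transition system — 3 states:
  v0 = b.(a.0 | (0 | 0)) | —b→ v1
  v1 = a.0 | (0 | 0) | —a→ v2
  v2 = 0 | (0 | 0) | ∅
Executing c from P (initial set {u0}):
  step 1 (c): {u1}
  P completes σ.
Executing c from Q (initial set {v0}):
  step 1 (c): ∅  — Q cannot continue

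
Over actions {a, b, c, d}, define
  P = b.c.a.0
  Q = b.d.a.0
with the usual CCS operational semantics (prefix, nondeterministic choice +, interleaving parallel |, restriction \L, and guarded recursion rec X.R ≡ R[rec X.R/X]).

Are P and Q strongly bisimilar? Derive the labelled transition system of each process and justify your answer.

Reachable graph of P (4 states):
  s0 = b.c.a.0 ⊢ --b--▸ s1
  s1 = c.a.0 ⊢ --c--▸ s2
  s2 = a.0 ⊢ --a--▸ s3
  s3 = 0 ⊢ stopped
Reachable graph of Q (4 states):
  t0 = b.d.a.0 ⊢ --b--▸ t1
  t1 = d.a.0 ⊢ --d--▸ t2
  t2 = a.0 ⊢ --a--▸ t3
  t3 = 0 ⊢ stopped
Partition-refinement fixed point:
  B0 = {s0}
  B1 = {s1}
  B2 = {s2, t2}
  B3 = {s3, t3}
  B4 = {t0}
  B5 = {t1}
s0 ∈ B0, t0 ∈ B4 → different blocks

NO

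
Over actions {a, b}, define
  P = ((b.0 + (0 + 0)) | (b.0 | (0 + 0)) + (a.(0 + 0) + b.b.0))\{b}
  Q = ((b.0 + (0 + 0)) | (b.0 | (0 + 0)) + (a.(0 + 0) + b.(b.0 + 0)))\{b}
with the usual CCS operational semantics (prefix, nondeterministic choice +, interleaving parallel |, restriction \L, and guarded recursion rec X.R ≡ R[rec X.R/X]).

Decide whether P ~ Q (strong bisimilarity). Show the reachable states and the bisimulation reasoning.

Reachable graph of P (2 states):
  s0 = ((b.0 + (0 + 0)) | (b.0 | (0 + 0)) + (a.(0 + 0) + b.b.0))\{b} has moves -a-> s1
  s1 = (0 + 0)\{b} has moves (no moves)
Reachable graph of Q (2 states):
  t0 = ((b.0 + (0 + 0)) | (b.0 | (0 + 0)) + (a.(0 + 0) + b.(b.0 + 0)))\{b} has moves -a-> t1
  t1 = (0 + 0)\{b} has moves (no moves)
Coarsest stable partition (strong bisimilarity classes):
  B0 = {s0, t0}
  B1 = {s1, t1}
s0 ∈ B0, t0 ∈ B0 → same block

P ~ Q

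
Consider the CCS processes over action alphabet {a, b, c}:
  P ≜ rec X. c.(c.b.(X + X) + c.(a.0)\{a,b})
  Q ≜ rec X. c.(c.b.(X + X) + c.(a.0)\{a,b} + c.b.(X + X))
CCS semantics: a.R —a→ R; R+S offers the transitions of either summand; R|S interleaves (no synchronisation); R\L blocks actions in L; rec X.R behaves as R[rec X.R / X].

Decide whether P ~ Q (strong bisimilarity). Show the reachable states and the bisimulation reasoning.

P ~ Q

P's transition system — 5 states:
  m0 = rec X. c.(c.b.(X + X) + c.(a.0)\{a,b}) ⊢ =c=> m1
  m1 = c.b.((rec X. c.(c.b.(X + X) + c.(a.0)\{a,b})) + (rec X. c.(c.b.(X + X) + c.(a.0)\{a,b}))) + c.(a.0)\{a,b} ⊢ =c=> m2, =c=> m3
  m2 = (a.0)\{a,b} ⊢ stopped
  m3 = b.((rec X. c.(c.b.(X + X) + c.(a.0)\{a,b})) + (rec X. c.(c.b.(X + X) + c.(a.0)\{a,b}))) ⊢ =b=> m4
  m4 = (rec X. c.(c.b.(X + X) + c.(a.0)\{a,b})) + (rec X. c.(c.b.(X + X) + c.(a.0)\{a,b})) ⊢ =c=> m1
Q's transition system — 5 states:
  n0 = rec X. c.(c.b.(X + X) + c.(a.0)\{a,b} + c.b.(X + X)) ⊢ =c=> n1
  n1 = c.b.((rec X. c.(c.b.(X + X) + c.(a.0)\{a,b} + c.b.(X + X))) + (rec X. c.(c.b.(X + X) + c.(a.0)\{a,b} + c.b.(X + X)))) + c.(a.0)\{a,b} + c.b.((rec X. c.(c.b.(X + X) + c.(a.0)\{a,b} + c.b.(X + X))) + (rec X. c.(c.b.(X + X) + c.(a.0)\{a,b} + c.b.(X + X)))) ⊢ =c=> n2, =c=> n3
  n2 = (a.0)\{a,b} ⊢ stopped
  n3 = b.((rec X. c.(c.b.(X + X) + c.(a.0)\{a,b} + c.b.(X + X))) + (rec X. c.(c.b.(X + X) + c.(a.0)\{a,b} + c.b.(X + X)))) ⊢ =b=> n4
  n4 = (rec X. c.(c.b.(X + X) + c.(a.0)\{a,b} + c.b.(X + X))) + (rec X. c.(c.b.(X + X) + c.(a.0)\{a,b} + c.b.(X + X))) ⊢ =c=> n1
Coarsest stable partition (strong bisimilarity classes):
  B0 = {m0, m4, n0, n4}
  B1 = {m1, n1}
  B2 = {m2, n2}
  B3 = {m3, n3}
m0 ∈ B0, n0 ∈ B0 → same block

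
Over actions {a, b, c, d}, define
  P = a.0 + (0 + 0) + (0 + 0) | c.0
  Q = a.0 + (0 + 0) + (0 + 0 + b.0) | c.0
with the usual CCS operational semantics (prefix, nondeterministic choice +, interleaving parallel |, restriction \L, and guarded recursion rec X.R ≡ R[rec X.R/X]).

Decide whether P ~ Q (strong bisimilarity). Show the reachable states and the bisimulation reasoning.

LTS(P): 3 reachable states
  p0 = a.0 + (0 + 0) + (0 + 0) | c.0 has moves =a=> p1, =c=> p2
  p1 = 0 has moves stopped
  p2 = (0 + 0) | 0 has moves stopped
LTS(Q): 5 reachable states
  q0 = a.0 + (0 + 0) + (0 + 0 + b.0) | c.0 has moves =a=> q1, =b=> q2, =c=> q3
  q1 = 0 has moves stopped
  q2 = 0 | c.0 has moves =c=> q4
  q3 = (0 + 0 + b.0) | 0 has moves =b=> q4
  q4 = 0 | 0 has moves stopped
Bisimilarity quotient blocks:
  B0 = {p0}
  B1 = {p1, p2, q1, q4}
  B2 = {q0}
  B3 = {q2}
  B4 = {q3}
p0 ∈ B0, q0 ∈ B2 → different blocks

not bisimilar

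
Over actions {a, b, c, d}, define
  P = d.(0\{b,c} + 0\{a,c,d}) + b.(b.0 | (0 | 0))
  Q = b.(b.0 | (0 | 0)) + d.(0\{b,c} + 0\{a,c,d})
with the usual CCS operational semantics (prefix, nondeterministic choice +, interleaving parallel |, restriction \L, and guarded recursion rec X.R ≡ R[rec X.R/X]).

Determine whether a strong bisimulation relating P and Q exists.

LTS(P): 4 reachable states
  p0 = d.(0\{b,c} + 0\{a,c,d}) + b.(b.0 | (0 | 0)) ⊢ ··b··> p1, ··d··> p2
  p1 = b.0 | (0 | 0) ⊢ ··b··> p3
  p2 = 0\{b,c} + 0\{a,c,d} ⊢ stopped
  p3 = 0 | (0 | 0) ⊢ stopped
LTS(Q): 4 reachable states
  q0 = b.(b.0 | (0 | 0)) + d.(0\{b,c} + 0\{a,c,d}) ⊢ ··b··> q1, ··d··> q2
  q1 = b.0 | (0 | 0) ⊢ ··b··> q3
  q2 = 0\{b,c} + 0\{a,c,d} ⊢ stopped
  q3 = 0 | (0 | 0) ⊢ stopped
Bisimilarity quotient blocks:
  B0 = {p0, q0}
  B1 = {p1, q1}
  B2 = {p2, p3, q2, q3}
p0 ∈ B0, q0 ∈ B0 → same block

bisimilar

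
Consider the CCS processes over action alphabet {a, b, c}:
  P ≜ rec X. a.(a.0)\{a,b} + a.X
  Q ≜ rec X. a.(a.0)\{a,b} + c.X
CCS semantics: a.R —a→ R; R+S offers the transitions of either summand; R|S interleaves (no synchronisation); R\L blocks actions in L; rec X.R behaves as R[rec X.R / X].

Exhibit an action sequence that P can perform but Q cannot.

Reachable graph of P (2 states):
  p0 = rec X. a.(a.0)\{a,b} + a.X → --a--▸ p0, --a--▸ p1
  p1 = (a.0)\{a,b} → (no moves)
Reachable graph of Q (2 states):
  q0 = rec X. a.(a.0)\{a,b} + c.X → --a--▸ q1, --c--▸ q0
  q1 = (a.0)\{a,b} → (no moves)
Executing aa from P (initial set {p0}):
  [1] a ⇒ {p0, p1}
  [2] a ⇒ {p0, p1}
  — P admits the full trace.
Executing aa from Q (initial set {q0}):
  [1] a ⇒ {q1}
  [2] a ⇒ no successor for Q

aa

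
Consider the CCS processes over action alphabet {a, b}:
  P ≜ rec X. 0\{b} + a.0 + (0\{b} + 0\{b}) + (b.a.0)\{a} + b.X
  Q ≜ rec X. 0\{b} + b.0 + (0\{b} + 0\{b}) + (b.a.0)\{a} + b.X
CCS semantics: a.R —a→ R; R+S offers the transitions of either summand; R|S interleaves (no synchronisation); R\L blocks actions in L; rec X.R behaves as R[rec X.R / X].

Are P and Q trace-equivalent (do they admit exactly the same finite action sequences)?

trace-distinct — witness ⟨a⟩

P's transition system — 3 states:
  u0 = rec X. 0\{b} + a.0 + (0\{b} + 0\{b}) + (b.a.0)\{a} + b.X | --a--▸ u1, --b--▸ u0, --b--▸ u2
  u1 = 0 | stopped
  u2 = (a.0)\{a} | stopped
Q's transition system — 3 states:
  v0 = rec X. 0\{b} + b.0 + (0\{b} + 0\{b}) + (b.a.0)\{a} + b.X | --b--▸ v0, --b--▸ v1, --b--▸ v2
  v1 = (a.0)\{a} | stopped
  v2 = 0 | stopped
Trace ⟨a⟩ through P, begin at {u0}:
  [1] a ⇒ {u1}
  — P admits the full trace.
Trace ⟨a⟩ through Q, begin at {v0}:
  [1] a ⇒ ∅  — Q cannot continue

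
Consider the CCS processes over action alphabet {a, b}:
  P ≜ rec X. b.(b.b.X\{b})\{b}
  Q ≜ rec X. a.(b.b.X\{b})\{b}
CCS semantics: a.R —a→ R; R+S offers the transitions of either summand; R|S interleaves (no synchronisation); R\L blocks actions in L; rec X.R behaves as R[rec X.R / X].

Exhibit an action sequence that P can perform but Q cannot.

LTS(P): 2 reachable states
  m0 = rec X. b.(b.b.X\{b})\{b} | =b=> m1
  m1 = (b.b.(rec X. b.(b.b.X\{b})\{b})\{b})\{b} | deadlocked
LTS(Q): 2 reachable states
  n0 = rec X. a.(b.b.X\{b})\{b} | =a=> n1
  n1 = (b.b.(rec X. a.(b.b.X\{b})\{b})\{b})\{b} | deadlocked
Trace ⟨b⟩ through P, begin at {m0}:
  [1] b ⇒ {m1}
  ✓ P
Trace ⟨b⟩ through Q, begin at {n0}:
  [1] b ⇒ ∅  — Q cannot continue

b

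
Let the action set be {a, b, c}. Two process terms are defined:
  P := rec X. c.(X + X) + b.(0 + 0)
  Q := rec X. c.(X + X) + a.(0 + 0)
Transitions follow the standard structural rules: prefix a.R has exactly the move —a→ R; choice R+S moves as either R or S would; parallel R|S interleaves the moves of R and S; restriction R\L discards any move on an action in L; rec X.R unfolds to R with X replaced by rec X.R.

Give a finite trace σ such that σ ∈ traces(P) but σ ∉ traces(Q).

LTS(P): 3 reachable states
  m0 = rec X. c.(X + X) + b.(0 + 0) → -b-> m1, -c-> m2
  m1 = 0 + 0 → deadlocked
  m2 = (rec X. c.(X + X) + b.(0 + 0)) + (rec X. c.(X + X) + b.(0 + 0)) → -b-> m1, -c-> m2
LTS(Q): 3 reachable states
  n0 = rec X. c.(X + X) + a.(0 + 0) → -a-> n1, -c-> n2
  n1 = 0 + 0 → deadlocked
  n2 = (rec X. c.(X + X) + a.(0 + 0)) + (rec X. c.(X + X) + a.(0 + 0)) → -a-> n1, -c-> n2
Trace ⟨b⟩ through P, begin at {m0}:
  [1] b ⇒ {m1}
  ✓ P
Trace ⟨b⟩ through Q, begin at {n0}:
  [1] b ⇒ no successor for Q

b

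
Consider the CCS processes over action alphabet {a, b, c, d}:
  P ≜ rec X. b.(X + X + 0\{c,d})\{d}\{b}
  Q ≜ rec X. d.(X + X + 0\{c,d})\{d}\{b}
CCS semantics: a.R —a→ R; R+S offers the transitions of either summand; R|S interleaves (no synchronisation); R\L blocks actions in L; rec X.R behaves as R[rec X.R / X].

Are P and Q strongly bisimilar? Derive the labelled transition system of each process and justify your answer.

not bisimilar

LTS(P): 2 reachable states
  s0 = rec X. b.(X + X + 0\{c,d})\{d}\{b} → =b=> s1
  s1 = ((rec X. b.(X + X + 0\{c,d})\{d}\{b}) + (rec X. b.(X + X + 0\{c,d})\{d}\{b}) + 0\{c,d})\{d}\{b} → ·
LTS(Q): 2 reachable states
  t0 = rec X. d.(X + X + 0\{c,d})\{d}\{b} → =d=> t1
  t1 = ((rec X. d.(X + X + 0\{c,d})\{d}\{b}) + (rec X. d.(X + X + 0\{c,d})\{d}\{b}) + 0\{c,d})\{d}\{b} → ·
Bisimilarity quotient blocks:
  B0 = {s0}
  B1 = {s1, t1}
  B2 = {t0}
s0 ∈ B0, t0 ∈ B2 → different blocks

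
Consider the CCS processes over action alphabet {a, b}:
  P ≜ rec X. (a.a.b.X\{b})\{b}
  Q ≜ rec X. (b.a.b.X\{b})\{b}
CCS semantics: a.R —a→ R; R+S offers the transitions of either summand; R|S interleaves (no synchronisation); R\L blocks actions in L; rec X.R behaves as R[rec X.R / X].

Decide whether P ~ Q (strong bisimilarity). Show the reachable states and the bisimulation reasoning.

P ≁ Q

LTS(P): 3 reachable states
  m0 = rec X. (a.a.b.X\{b})\{b} → --a--▸ m1
  m1 = (a.b.(rec X. (a.a.b.X\{b})\{b})\{b})\{b} → --a--▸ m2
  m2 = (b.(rec X. (a.a.b.X\{b})\{b})\{b})\{b} → ·
LTS(Q): 1 reachable states
  n0 = rec X. (b.a.b.X\{b})\{b} → ·
Partition-refinement fixed point:
  B0 = {m0}
  B1 = {m1}
  B2 = {m2, n0}
m0 ∈ B0, n0 ∈ B2 → different blocks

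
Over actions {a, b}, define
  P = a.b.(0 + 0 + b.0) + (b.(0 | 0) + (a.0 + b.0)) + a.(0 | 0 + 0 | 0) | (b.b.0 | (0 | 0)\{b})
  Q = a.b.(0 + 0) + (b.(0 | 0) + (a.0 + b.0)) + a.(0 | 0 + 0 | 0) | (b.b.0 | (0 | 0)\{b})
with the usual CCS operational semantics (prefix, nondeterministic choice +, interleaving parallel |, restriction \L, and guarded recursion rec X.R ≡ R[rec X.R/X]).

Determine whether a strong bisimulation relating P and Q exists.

P's transition system — 10 states:
  s0 = a.b.(0 + 0 + b.0) + (b.(0 | 0) + (a.0 + b.0)) + a.(0 | 0 + 0 | 0) | (b.b.0 | (0 | 0)\{b}) ⊢ -a-> s1, -a-> s2, -a-> s3, -b-> s2, -b-> s4, -b-> s5
  s1 = (0 | 0 + 0 | 0) | (b.b.0 | (0 | 0)\{b}) ⊢ -b-> s6
  s2 = 0 ⊢ deadlocked
  s3 = b.(0 + 0 + b.0) ⊢ -b-> s7
  s4 = 0 | 0 ⊢ deadlocked
  s5 = a.(0 | 0 + 0 | 0) | (b.0 | (0 | 0)\{b}) ⊢ -a-> s6, -b-> s8
  s6 = (0 | 0 + 0 | 0) | (b.0 | (0 | 0)\{b}) ⊢ -b-> s9
  s7 = 0 + 0 + b.0 ⊢ -b-> s2
  s8 = a.(0 | 0 + 0 | 0) | (0 | (0 | 0)\{b}) ⊢ -a-> s9
  s9 = (0 | 0 + 0 | 0) | (0 | (0 | 0)\{b}) ⊢ deadlocked
Q's transition system — 10 states:
  t0 = a.b.(0 + 0) + (b.(0 | 0) + (a.0 + b.0)) + a.(0 | 0 + 0 | 0) | (b.b.0 | (0 | 0)\{b}) ⊢ -a-> t1, -a-> t2, -a-> t3, -b-> t2, -b-> t4, -b-> t5
  t1 = (0 | 0 + 0 | 0) | (b.b.0 | (0 | 0)\{b}) ⊢ -b-> t6
  t2 = 0 ⊢ deadlocked
  t3 = b.(0 + 0) ⊢ -b-> t7
  t4 = 0 | 0 ⊢ deadlocked
  t5 = a.(0 | 0 + 0 | 0) | (b.0 | (0 | 0)\{b}) ⊢ -a-> t6, -b-> t8
  t6 = (0 | 0 + 0 | 0) | (b.0 | (0 | 0)\{b}) ⊢ -b-> t9
  t7 = 0 + 0 ⊢ deadlocked
  t8 = a.(0 | 0 + 0 | 0) | (0 | (0 | 0)\{b}) ⊢ -a-> t9
  t9 = (0 | 0 + 0 | 0) | (0 | (0 | 0)\{b}) ⊢ deadlocked
Bisimilarity quotient blocks:
  B0 = {s0}
  B1 = {s2, s4, s9, t2, t4, t7, t9}
  B2 = {s1, s3, t1}
  B3 = {s6, s7, t3, t6}
  B4 = {s5, t5}
  B5 = {s8, t8}
  B6 = {t0}
s0 ∈ B0, t0 ∈ B6 → different blocks

not bisimilar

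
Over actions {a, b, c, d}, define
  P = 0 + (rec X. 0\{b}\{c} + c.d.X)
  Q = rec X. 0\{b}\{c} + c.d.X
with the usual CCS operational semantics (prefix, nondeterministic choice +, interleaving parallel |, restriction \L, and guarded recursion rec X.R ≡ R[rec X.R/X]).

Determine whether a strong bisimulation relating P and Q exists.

Reachable graph of P (3 states):
  s0 = 0 + (rec X. 0\{b}\{c} + c.d.X) ⊢ --c--▸ s1
  s1 = d.(rec X. 0\{b}\{c} + c.d.X) ⊢ --d--▸ s2
  s2 = rec X. 0\{b}\{c} + c.d.X ⊢ --c--▸ s1
Reachable graph of Q (2 states):
  t0 = rec X. 0\{b}\{c} + c.d.X ⊢ --c--▸ t1
  t1 = d.(rec X. 0\{b}\{c} + c.d.X) ⊢ --d--▸ t0
Bisimilarity quotient blocks:
  B0 = {s0, s2, t0}
  B1 = {s1, t1}
s0 ∈ B0, t0 ∈ B0 → same block

P ~ Q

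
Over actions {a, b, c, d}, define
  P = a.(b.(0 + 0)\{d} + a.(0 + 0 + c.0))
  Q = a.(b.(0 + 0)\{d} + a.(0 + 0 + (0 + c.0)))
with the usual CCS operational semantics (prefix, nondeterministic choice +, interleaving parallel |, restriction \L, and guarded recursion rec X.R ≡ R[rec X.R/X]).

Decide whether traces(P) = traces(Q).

trace-equivalent

Reachable graph of P (5 states):
  p0 = a.(b.(0 + 0)\{d} + a.(0 + 0 + c.0)) ⊢ —a→ p1
  p1 = b.(0 + 0)\{d} + a.(0 + 0 + c.0) ⊢ —a→ p2, —b→ p3
  p2 = 0 + 0 + c.0 ⊢ —c→ p4
  p3 = (0 + 0)\{d} ⊢ deadlocked
  p4 = 0 ⊢ deadlocked
Reachable graph of Q (5 states):
  q0 = a.(b.(0 + 0)\{d} + a.(0 + 0 + (0 + c.0))) ⊢ —a→ q1
  q1 = b.(0 + 0)\{d} + a.(0 + 0 + (0 + c.0)) ⊢ —a→ q2, —b→ q3
  q2 = 0 + 0 + (0 + c.0) ⊢ —c→ q4
  q3 = (0 + 0)\{d} ⊢ deadlocked
  q4 = 0 ⊢ deadlocked
Partition-refinement fixed point:
  B0 = {p0, q0}
  B1 = {p1, q1}
  B2 = {p3, p4, q3, q4}
  B3 = {p2, q2}
p0 ∈ B0, q0 ∈ B0 → same block
Bisimilar ⇒ trace-equivalent.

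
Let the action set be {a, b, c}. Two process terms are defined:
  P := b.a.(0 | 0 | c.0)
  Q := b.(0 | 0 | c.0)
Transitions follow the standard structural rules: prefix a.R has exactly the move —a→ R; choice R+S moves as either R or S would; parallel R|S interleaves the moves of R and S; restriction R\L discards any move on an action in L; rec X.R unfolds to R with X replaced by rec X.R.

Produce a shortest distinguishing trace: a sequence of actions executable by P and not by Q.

ba

P's transition system — 4 states:
  u0 = b.a.(0 | 0 | c.0) → —b→ u1
  u1 = a.(0 | 0 | c.0) → —a→ u2
  u2 = 0 | 0 | c.0 → —c→ u3
  u3 = 0 | 0 | 0 → ·
Q's transition system — 3 states:
  v0 = b.(0 | 0 | c.0) → —b→ v1
  v1 = 0 | 0 | c.0 → —c→ v2
  v2 = 0 | 0 | 0 → ·
Run σ = ⟨ba⟩ on P: start {u0}
  step 1 (b): {u1}
  step 2 (a): {u2}
  ✓ P
Run σ = ⟨ba⟩ on Q: start {v0}
  step 1 (b): {v1}
  step 2 (a): ∅  — Q cannot continue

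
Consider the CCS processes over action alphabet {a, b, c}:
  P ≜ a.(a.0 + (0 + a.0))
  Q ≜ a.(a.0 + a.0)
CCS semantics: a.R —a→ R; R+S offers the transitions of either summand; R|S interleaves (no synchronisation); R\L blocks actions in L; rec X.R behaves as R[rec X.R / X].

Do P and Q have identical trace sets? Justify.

P's transition system — 3 states:
  p0 = a.(a.0 + (0 + a.0)) | --a--▸ p1
  p1 = a.0 + (0 + a.0) | --a--▸ p2
  p2 = 0 | stopped
Q's transition system — 3 states:
  q0 = a.(a.0 + a.0) | --a--▸ q1
  q1 = a.0 + a.0 | --a--▸ q2
  q2 = 0 | stopped
Coarsest stable partition (strong bisimilarity classes):
  B0 = {p0, q0}
  B1 = {p1, q1}
  B2 = {p2, q2}
p0 ∈ B0, q0 ∈ B0 → same block
Bisimilar ⇒ trace-equivalent.

YES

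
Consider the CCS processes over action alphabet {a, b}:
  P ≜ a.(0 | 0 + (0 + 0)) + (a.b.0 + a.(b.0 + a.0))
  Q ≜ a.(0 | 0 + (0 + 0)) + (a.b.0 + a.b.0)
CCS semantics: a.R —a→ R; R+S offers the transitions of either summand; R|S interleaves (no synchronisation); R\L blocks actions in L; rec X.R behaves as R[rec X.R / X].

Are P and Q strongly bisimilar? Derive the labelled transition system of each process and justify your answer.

LTS(P): 5 reachable states
  u0 = a.(0 | 0 + (0 + 0)) + (a.b.0 + a.(b.0 + a.0)) has moves -a-> u1, -a-> u2, -a-> u3
  u1 = 0 | 0 + (0 + 0) has moves ∅
  u2 = b.0 has moves -b-> u4
  u3 = b.0 + a.0 has moves -a-> u4, -b-> u4
  u4 = 0 has moves ∅
LTS(Q): 4 reachable states
  v0 = a.(0 | 0 + (0 + 0)) + (a.b.0 + a.b.0) has moves -a-> v1, -a-> v2
  v1 = 0 | 0 + (0 + 0) has moves ∅
  v2 = b.0 has moves -b-> v3
  v3 = 0 has moves ∅
Bisimilarity quotient blocks:
  B0 = {u0}
  B1 = {u3}
  B2 = {u1, u4, v1, v3}
  B3 = {u2, v2}
  B4 = {v0}
u0 ∈ B0, v0 ∈ B4 → different blocks

not bisimilar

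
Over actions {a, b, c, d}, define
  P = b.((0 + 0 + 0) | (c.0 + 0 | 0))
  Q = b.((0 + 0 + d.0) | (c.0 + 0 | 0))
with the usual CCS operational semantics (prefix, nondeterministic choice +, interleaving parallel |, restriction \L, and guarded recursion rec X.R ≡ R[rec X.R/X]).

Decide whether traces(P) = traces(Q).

LTS(P): 3 reachable states
  m0 = b.((0 + 0 + 0) | (c.0 + 0 | 0)) :: =b=> m1
  m1 = (0 + 0 + 0) | (c.0 + 0 | 0) :: =c=> m2
  m2 = (0 + 0 + 0) | 0 :: (no moves)
LTS(Q): 5 reachable states
  n0 = b.((0 + 0 + d.0) | (c.0 + 0 | 0)) :: =b=> n1
  n1 = (0 + 0 + d.0) | (c.0 + 0 | 0) :: =c=> n2, =d=> n3
  n2 = (0 + 0 + d.0) | 0 :: =d=> n4
  n3 = 0 | (c.0 + 0 | 0) :: =c=> n4
  n4 = 0 | 0 :: (no moves)
Run σ = ⟨bd⟩ on Q: start {n0}
  [1] b ⇒ {n1}
  [2] d ⇒ {n3}
  Q completes σ.
Run σ = ⟨bd⟩ on P: start {m0}
  [1] b ⇒ {m1}
  [2] d ⇒ ∅  — P cannot continue

NO — witness ⟨bd⟩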